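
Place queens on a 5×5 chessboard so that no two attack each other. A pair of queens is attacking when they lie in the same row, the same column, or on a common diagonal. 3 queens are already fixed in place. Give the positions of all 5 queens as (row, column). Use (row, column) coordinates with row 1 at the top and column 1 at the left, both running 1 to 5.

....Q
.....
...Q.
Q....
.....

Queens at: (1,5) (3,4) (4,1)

(1,5) (2,2) (3,4) (4,1) (5,3)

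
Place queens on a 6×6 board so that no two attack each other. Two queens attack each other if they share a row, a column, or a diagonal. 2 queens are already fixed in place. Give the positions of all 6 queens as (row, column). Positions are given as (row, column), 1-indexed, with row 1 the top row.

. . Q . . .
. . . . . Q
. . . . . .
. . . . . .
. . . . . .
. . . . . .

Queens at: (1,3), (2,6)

Row 3: attacked by (1,3)→{1,3,5}; (2,6)→{5,6}. Safe: 2, 4. Place at column 2.
Row 4: attacked by (1,3)→{3,6}; (2,6)→{4,6}; (3,2)→{1,2,3}. Safe: 5. Place at column 5.
Row 5: attacked by (1,3)→{3}; (2,6)→{3,6}; (3,2)→{2,4}; (4,5)→{4,5,6}. Safe: 1. Place at column 1.
Row 6: attacked by (1,3)→{3}; (2,6)→{2,6}; (3,2)→{2,5}; (4,5)→{3,5}; (5,1)→{1,2}. Safe: 4. Place at column 4.
Columns [3, 6, 2, 5, 1, 4], r−c [-2, -4, 1, -1, 4, 2], r+c [4, 8, 5, 9, 6, 10] are all distinct, so no two queens attack.

(1,3) (2,6) (3,2) (4,5) (5,1) (6,4)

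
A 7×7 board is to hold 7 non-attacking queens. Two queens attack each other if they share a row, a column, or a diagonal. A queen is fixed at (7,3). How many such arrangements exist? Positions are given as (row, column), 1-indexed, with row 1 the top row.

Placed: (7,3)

6

Branch on row 1: col 1 → 1; col 2 → 0; col 4 → 1; col 5 → 2; col 6 → 1; col 7 → 1.
Sum: 1 + 0 + 1 + 2 + 1 + 1 = 6.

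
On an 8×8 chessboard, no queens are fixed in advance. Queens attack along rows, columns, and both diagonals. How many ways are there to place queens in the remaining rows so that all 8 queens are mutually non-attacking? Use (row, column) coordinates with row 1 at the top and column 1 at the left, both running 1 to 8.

Branch on row 1: col 1 → 4; col 2 → 8; col 3 → 16; col 4 → 18; col 5 → 18; col 6 → 16; col 7 → 8; col 8 → 4.
Sum: 4 + 8 + 16 + 18 + 18 + 16 + 8 + 4 = 92.
(This is the classic 8-queens count.)

92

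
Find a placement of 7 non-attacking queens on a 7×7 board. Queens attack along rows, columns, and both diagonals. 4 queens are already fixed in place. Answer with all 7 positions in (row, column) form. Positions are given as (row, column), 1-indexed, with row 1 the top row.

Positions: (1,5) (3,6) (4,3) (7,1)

Row 2: attacked by (1,5)→{4,5,6}; (3,6)→{5,6,7}; (4,3)→{1,3,5}; (7,1)→{1,6}. Safe: 2. Place at column 2.
Row 5: attacked by (1,5)→{1,5}; (2,2)→{2,5}; (3,6)→{4,6}; (4,3)→{2,3,4}; (7,1)→{1,3}. Safe: 7. Place at column 7.
Row 6: attacked by (1,5)→{5}; (2,2)→{2,6}; (3,6)→{3,6}; (4,3)→{1,3,5}; (5,7)→{6,7}; (7,1)→{1,2}. Safe: 4. Place at column 4.
Columns [5, 2, 6, 3, 7, 4, 1], r−c [-4, 0, -3, 1, -2, 2, 6], r+c [6, 4, 9, 7, 12, 10, 8] are all distinct, so no two queens attack.

(1,5) (2,2) (3,6) (4,3) (5,7) (6,4) (7,1)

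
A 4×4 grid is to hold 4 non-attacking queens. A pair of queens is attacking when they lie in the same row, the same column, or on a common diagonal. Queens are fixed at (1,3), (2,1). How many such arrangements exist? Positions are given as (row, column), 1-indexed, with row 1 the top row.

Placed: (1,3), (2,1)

1

Branch on row 3: col 4 → 1.
Sum: 1 = 1.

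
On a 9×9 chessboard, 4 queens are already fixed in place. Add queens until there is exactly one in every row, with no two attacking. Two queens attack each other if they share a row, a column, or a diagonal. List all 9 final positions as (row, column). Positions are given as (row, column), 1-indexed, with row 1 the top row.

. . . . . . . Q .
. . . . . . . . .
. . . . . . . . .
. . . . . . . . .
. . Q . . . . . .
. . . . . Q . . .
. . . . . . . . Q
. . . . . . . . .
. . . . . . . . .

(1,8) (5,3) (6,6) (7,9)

(1,8) (2,1) (3,4) (4,7) (5,3) (6,6) (7,9) (8,2) (9,5)

Row 2: attacked by (1,8)→{7,8,9}; (5,3)→{3,6}; (6,6)→{2,6}; (7,9)→{4,9}. Safe: 1, 5. Place at column 1.
Row 3: attacked by (1,8)→{6,8}; (2,1)→{1,2}; (5,3)→{1,3,5}; (6,6)→{3,6,9}; (7,9)→{5,9}. Safe: 4, 7. Place at column 4.
Row 4: attacked by (1,8)→{5,8}; (2,1)→{1,3}; (3,4)→{3,4,5}; (5,3)→{2,3,4}; (6,6)→{4,6,8}; (7,9)→{6,9}. Safe: 7. Place at column 7.
Row 8: attacked by (1,8)→{1,8}; (2,1)→{1,7}; (3,4)→{4,9}; (4,7)→{3,7}; (5,3)→{3,6}; (6,6)→{4,6,8}; (7,9)→{8,9}. Safe: 2, 5. Place at column 2.
Row 9: attacked by (1,8)→{8}; (2,1)→{1,8}; (3,4)→{4}; (4,7)→{2,7}; (5,3)→{3,7}; (6,6)→{3,6,9}; (7,9)→{7,9}; (8,2)→{1,2,3}. Safe: 5. Place at column 5.
Columns [8, 1, 4, 7, 3, 6, 9, 2, 5], r−c [-7, 1, -1, -3, 2, 0, -2, 6, 4], r+c [9, 3, 7, 11, 8, 12, 16, 10, 14] are all distinct, so no two queens attack.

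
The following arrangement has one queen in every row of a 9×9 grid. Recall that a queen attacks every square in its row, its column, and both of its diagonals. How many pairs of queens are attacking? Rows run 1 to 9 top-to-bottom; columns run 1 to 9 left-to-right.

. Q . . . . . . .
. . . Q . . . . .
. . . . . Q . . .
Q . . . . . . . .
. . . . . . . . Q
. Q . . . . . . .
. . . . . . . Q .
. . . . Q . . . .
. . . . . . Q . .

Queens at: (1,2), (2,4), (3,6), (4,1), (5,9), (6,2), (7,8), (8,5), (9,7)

Same column: (1,2)–(6,2) (column 2).
Same diagonal: (1,2)–(7,8) (|1−7| = |2−8| = 6); (4,1)–(8,5) (|4−8| = |1−5| = 4).
Total attacking pairs: 3.

3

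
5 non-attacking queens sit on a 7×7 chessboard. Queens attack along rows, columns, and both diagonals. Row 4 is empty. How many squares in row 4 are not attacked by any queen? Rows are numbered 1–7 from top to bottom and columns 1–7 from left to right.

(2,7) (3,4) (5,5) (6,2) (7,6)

1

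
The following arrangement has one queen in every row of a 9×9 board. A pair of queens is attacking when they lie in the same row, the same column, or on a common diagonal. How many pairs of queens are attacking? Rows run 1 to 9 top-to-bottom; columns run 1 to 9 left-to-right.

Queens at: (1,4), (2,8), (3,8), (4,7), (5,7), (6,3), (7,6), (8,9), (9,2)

6

Same column: (2,8)–(3,8) (column 8); (4,7)–(5,7) (column 7).
Same diagonal: (1,4)–(4,7) (|1−4| = |4−7| = 3); (3,8)–(4,7) (|3−4| = |8−7| = 1); (3,8)–(9,2) (|3−9| = |8−2| = 6); (4,7)–(9,2) (|4−9| = |7−2| = 5).
Total attacking pairs: 6.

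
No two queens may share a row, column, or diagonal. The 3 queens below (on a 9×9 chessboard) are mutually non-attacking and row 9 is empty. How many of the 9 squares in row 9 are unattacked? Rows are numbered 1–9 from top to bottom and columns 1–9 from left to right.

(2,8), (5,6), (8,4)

(2,8) attacks row 9 at column 8 and diagonals 1.
(5,6) attacks row 9 at column 6 and diagonals 2.
(8,4) attacks row 9 at column 4 and diagonals 3, 5.
Attacked columns: {1, 2, 3, 4, 5, 6, 8}. Safe: {7, 9}.

2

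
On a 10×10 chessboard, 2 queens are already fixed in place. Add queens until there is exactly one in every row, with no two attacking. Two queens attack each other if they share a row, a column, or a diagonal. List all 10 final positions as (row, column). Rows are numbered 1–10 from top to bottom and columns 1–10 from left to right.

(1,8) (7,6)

(1,8) (2,3) (3,9) (4,4) (5,10) (6,1) (7,6) (8,2) (9,5) (10,7)

Row 2: attacked by (1,8)→{7,8,9}; (7,6)→{1,6}. Safe: 2, 3, 4, 5, 10. Place at column 3.
Row 3: attacked by (1,8)→{6,8,10}; (2,3)→{2,3,4}; (7,6)→{2,6,10}. Safe: 1, 5, 7, 9. Place at column 9.
Row 4: attacked by (1,8)→{5,8}; (2,3)→{1,3,5}; (3,9)→{8,9,10}; (7,6)→{3,6,9}. Safe: 2, 4, 7. Place at column 4.
Row 5: attacked by (1,8)→{4,8}; (2,3)→{3,6}; (3,9)→{7,9}; (4,4)→{3,4,5}; (7,6)→{4,6,8}. Safe: 1, 2, 10. Place at column 10.
Row 6: attacked by (1,8)→{3,8}; (2,3)→{3,7}; (3,9)→{6,9}; (4,4)→{2,4,6}; (5,10)→{9,10}; (7,6)→{5,6,7}. Safe: 1. Place at column 1.
Row 8: attacked by (1,8)→{1,8}; (2,3)→{3,9}; (3,9)→{4,9}; (4,4)→{4,8}; (5,10)→{7,10}; (6,1)→{1,3}; (7,6)→{5,6,7}. Safe: 2. Place at column 2.
Row 9: attacked by (1,8)→{8}; (2,3)→{3,10}; (3,9)→{3,9}; (4,4)→{4,9}; (5,10)→{6,10}; (6,1)→{1,4}; (7,6)→{4,6,8}; (8,2)→{1,2,3}. Safe: 5, 7. Place at column 5.
Row 10: attacked by (1,8)→{8}; (2,3)→{3}; (3,9)→{2,9}; (4,4)→{4,10}; (5,10)→{5,10}; (6,1)→{1,5}; (7,6)→{3,6,9}; (8,2)→{2,4}; (9,5)→{4,5,6}. Safe: 7. Place at column 7.
Columns [8, 3, 9, 4, 10, 1, 6, 2, 5, 7], r−c [-7, -1, -6, 0, -5, 5, 1, 6, 4, 3], r+c [9, 5, 12, 8, 15, 7, 13, 10, 14, 17] are all distinct, so no two queens attack.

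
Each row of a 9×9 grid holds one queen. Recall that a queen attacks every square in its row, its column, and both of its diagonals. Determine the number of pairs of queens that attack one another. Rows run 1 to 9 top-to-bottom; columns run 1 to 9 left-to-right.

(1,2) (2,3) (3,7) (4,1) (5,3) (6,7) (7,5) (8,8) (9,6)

Same column: (2,3)–(5,3) (column 3); (3,7)–(6,7) (column 7).
Same diagonal: (1,2)–(2,3) (|1−2| = |2−3| = 1); (1,2)–(6,7) (|1−6| = |2−7| = 5); (2,3)–(4,1) (|2−4| = |3−1| = 2); (2,3)–(6,7) (|2−6| = |3−7| = 4); (4,1)–(9,6) (|4−9| = |1−6| = 5); (5,3)–(7,5) (|5−7| = |3−5| = 2).
Total attacking pairs: 8.

8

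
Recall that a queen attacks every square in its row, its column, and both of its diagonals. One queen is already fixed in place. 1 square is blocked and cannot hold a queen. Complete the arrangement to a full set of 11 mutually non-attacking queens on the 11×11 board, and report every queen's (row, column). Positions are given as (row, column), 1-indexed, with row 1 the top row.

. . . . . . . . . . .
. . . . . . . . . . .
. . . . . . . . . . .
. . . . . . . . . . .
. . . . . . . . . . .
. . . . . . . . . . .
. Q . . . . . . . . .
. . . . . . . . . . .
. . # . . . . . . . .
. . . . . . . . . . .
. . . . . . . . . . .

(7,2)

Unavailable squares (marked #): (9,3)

(1,4) (2,8) (3,5) (4,11) (5,1) (6,6) (7,2) (8,9) (9,7) (10,3) (11,10)

Row 1: attacked by (7,2)→{2,8}. Safe: 1, 3, 4, 5, 6, 7, 9, 10, 11. Place at column 4.
Row 2: attacked by (1,4)→{3,4,5}; (7,2)→{2,7}. Safe: 1, 6, 8, 9, 10, 11. Place at column 8.
Row 3: attacked by (1,4)→{2,4,6}; (2,8)→{7,8,9}; (7,2)→{2,6}. Safe: 1, 3, 5, 10, 11. Place at column 5.
Row 4: attacked by (1,4)→{1,4,7}; (2,8)→{6,8,10}; (3,5)→{4,5,6}; (7,2)→{2,5}. Safe: 3, 9, 11. Place at column 11.
Row 5: attacked by (1,4)→{4,8}; (2,8)→{5,8,11}; (3,5)→{3,5,7}; (4,11)→{10,11}; (7,2)→{2,4}. Safe: 1, 6, 9. Place at column 1.
Row 6: attacked by (1,4)→{4,9}; (2,8)→{4,8}; (3,5)→{2,5,8}; (4,11)→{9,11}; (5,1)→{1,2}; (7,2)→{1,2,3}. Safe: 6, 7, 10. Place at column 6.
Row 8: attacked by (1,4)→{4,11}; (2,8)→{2,8}; (3,5)→{5,10}; (4,11)→{7,11}; (5,1)→{1,4}; (6,6)→{4,6,8}; (7,2)→{1,2,3}. Safe: 9. Place at column 9.
Row 9: attacked by (1,4)→{4}; (2,8)→{1,8}; (3,5)→{5,11}; (4,11)→{6,11}; (5,1)→{1,5}; (6,6)→{3,6,9}; (7,2)→{2,4}; (8,9)→{8,9,10}. Blocked: 3. Safe: 7. Place at column 7.
Row 10: attacked by (1,4)→{4}; (2,8)→{8}; (3,5)→{5}; (4,11)→{5,11}; (5,1)→{1,6}; (6,6)→{2,6,10}; (7,2)→{2,5}; (8,9)→{7,9,11}; (9,7)→{6,7,8}. Safe: 3. Place at column 3.
Row 11: attacked by (1,4)→{4}; (2,8)→{8}; (3,5)→{5}; (4,11)→{4,11}; (5,1)→{1,7}; (6,6)→{1,6,11}; (7,2)→{2,6}; (8,9)→{6,9}; (9,7)→{5,7,9}; (10,3)→{2,3,4}. Safe: 10. Place at column 10.
Columns [4, 8, 5, 11, 1, 6, 2, 9, 7, 3, 10], r−c [-3, -6, -2, -7, 4, 0, 5, -1, 2, 7, 1], r+c [5, 10, 8, 15, 6, 12, 9, 17, 16, 13, 21] are all distinct, so no two queens attack.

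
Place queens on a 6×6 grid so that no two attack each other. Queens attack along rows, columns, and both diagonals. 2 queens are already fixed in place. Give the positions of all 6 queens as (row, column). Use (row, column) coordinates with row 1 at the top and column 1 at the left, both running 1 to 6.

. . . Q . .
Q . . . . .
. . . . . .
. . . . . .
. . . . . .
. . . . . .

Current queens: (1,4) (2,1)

Row 3: attacked by (1,4)→{2,4,6}; (2,1)→{1,2}. Safe: 3, 5. Place at column 5.
Row 4: attacked by (1,4)→{1,4}; (2,1)→{1,3}; (3,5)→{4,5,6}. Safe: 2. Place at column 2.
Row 5: attacked by (1,4)→{4}; (2,1)→{1,4}; (3,5)→{3,5}; (4,2)→{1,2,3}. Safe: 6. Place at column 6.
Row 6: attacked by (1,4)→{4}; (2,1)→{1,5}; (3,5)→{2,5}; (4,2)→{2,4}; (5,6)→{5,6}. Safe: 3. Place at column 3.
Columns [4, 1, 5, 2, 6, 3], r−c [-3, 1, -2, 2, -1, 3], r+c [5, 3, 8, 6, 11, 9] are all distinct, so no two queens attack.

(1,4) (2,1) (3,5) (4,2) (5,6) (6,3)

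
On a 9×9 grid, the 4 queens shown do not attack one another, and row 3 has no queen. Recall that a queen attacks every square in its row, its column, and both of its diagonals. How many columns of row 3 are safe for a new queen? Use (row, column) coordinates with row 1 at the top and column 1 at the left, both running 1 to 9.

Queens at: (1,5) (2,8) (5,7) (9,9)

(1,5) attacks row 3 at column 5 and diagonals 3, 7.
(2,8) attacks row 3 at column 8 and diagonals 7, 9.
(5,7) attacks row 3 at column 7 and diagonals 5, 9.
(9,9) attacks row 3 at column 9 and diagonals 3.
Attacked columns: {3, 5, 7, 8, 9}. Safe: {1, 2, 4, 6}.

4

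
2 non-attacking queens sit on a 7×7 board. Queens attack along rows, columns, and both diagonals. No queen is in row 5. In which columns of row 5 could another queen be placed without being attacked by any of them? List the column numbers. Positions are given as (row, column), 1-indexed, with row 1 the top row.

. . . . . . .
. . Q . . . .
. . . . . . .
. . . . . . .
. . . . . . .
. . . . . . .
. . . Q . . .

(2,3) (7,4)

columns 1, 5, 7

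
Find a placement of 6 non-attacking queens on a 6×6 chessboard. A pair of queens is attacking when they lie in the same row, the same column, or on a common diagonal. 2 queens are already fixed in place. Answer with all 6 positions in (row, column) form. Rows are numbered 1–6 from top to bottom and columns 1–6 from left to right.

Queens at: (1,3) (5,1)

Row 2: attacked by (1,3)→{2,3,4}; (5,1)→{1,4}. Safe: 5, 6. Place at column 6.
Row 3: attacked by (1,3)→{1,3,5}; (2,6)→{5,6}; (5,1)→{1,3}. Safe: 2, 4. Place at column 2.
Row 4: attacked by (1,3)→{3,6}; (2,6)→{4,6}; (3,2)→{1,2,3}; (5,1)→{1,2}. Safe: 5. Place at column 5.
Row 6: attacked by (1,3)→{3}; (2,6)→{2,6}; (3,2)→{2,5}; (4,5)→{3,5}; (5,1)→{1,2}. Safe: 4. Place at column 4.
Columns [3, 6, 2, 5, 1, 4], r−c [-2, -4, 1, -1, 4, 2], r+c [4, 8, 5, 9, 6, 10] are all distinct, so no two queens attack.

(1,3) (2,6) (3,2) (4,5) (5,1) (6,4)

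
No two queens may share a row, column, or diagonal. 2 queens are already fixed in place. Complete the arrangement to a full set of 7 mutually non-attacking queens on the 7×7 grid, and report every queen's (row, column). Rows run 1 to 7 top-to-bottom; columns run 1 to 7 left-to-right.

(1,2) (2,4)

(1,2) (2,4) (3,1) (4,7) (5,5) (6,3) (7,6)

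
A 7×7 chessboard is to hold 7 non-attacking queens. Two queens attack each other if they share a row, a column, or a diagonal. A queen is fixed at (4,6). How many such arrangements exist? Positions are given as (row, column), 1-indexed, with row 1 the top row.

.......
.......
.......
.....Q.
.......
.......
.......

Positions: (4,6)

Branch on row 1: col 1 → 1; col 2 → 0; col 4 → 2; col 5 → 2; col 7 → 1.
Sum: 1 + 0 + 2 + 2 + 1 = 6.

6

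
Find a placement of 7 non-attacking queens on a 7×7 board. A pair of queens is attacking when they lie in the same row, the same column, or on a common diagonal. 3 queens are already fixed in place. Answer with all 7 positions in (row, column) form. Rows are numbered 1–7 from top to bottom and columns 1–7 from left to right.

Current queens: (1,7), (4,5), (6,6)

Row 2: attacked by (1,7)→{6,7}; (4,5)→{3,5,7}; (6,6)→{2,6}. Safe: 1, 4. Place at column 4.
Row 3: attacked by (1,7)→{5,7}; (2,4)→{3,4,5}; (4,5)→{4,5,6}; (6,6)→{3,6}. Safe: 1, 2. Place at column 1.
Row 5: attacked by (1,7)→{3,7}; (2,4)→{1,4,7}; (3,1)→{1,3}; (4,5)→{4,5,6}; (6,6)→{5,6,7}. Safe: 2. Place at column 2.
Row 7: attacked by (1,7)→{1,7}; (2,4)→{4}; (3,1)→{1,5}; (4,5)→{2,5}; (5,2)→{2,4}; (6,6)→{5,6,7}. Safe: 3. Place at column 3.
Columns [7, 4, 1, 5, 2, 6, 3], r−c [-6, -2, 2, -1, 3, 0, 4], r+c [8, 6, 4, 9, 7, 12, 10] are all distinct, so no two queens attack.

(1,7) (2,4) (3,1) (4,5) (5,2) (6,6) (7,3)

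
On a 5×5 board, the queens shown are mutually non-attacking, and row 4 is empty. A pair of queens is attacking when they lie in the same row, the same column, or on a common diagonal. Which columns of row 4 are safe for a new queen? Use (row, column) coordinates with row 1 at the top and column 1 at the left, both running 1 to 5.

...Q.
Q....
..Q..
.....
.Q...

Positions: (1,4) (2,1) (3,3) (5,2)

columns 5

(1,4) attacks row 4 at column 4 and diagonals 1.
(2,1) attacks row 4 at column 1 and diagonals 3.
(3,3) attacks row 4 at column 3 and diagonals 2, 4.
(5,2) attacks row 4 at column 2 and diagonals 1, 3.
Attacked columns: {1, 2, 3, 4}. Safe: {5}.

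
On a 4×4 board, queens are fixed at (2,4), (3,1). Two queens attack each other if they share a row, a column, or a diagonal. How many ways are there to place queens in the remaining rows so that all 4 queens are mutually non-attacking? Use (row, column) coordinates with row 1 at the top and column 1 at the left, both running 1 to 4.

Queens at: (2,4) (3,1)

Branch on row 1: col 2 → 1.
Sum: 1 = 1.

1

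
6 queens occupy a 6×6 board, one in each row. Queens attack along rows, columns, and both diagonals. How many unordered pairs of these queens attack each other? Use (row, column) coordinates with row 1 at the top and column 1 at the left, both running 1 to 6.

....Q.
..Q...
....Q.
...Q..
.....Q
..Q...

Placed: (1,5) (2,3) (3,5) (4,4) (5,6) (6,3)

4

Same column: (1,5)–(3,5) (column 5); (2,3)–(6,3) (column 3).
Same diagonal: (2,3)–(5,6) (|2−5| = |3−6| = 3); (3,5)–(4,4) (|3−4| = |5−4| = 1).
Total attacking pairs: 4.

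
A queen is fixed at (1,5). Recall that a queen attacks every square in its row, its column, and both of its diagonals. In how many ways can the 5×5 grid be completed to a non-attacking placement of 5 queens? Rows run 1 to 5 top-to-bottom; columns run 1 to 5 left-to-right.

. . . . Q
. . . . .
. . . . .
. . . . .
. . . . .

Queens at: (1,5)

2

Branch on row 2: col 1 → 0; col 2 → 1; col 3 → 1.
Sum: 0 + 1 + 1 = 2.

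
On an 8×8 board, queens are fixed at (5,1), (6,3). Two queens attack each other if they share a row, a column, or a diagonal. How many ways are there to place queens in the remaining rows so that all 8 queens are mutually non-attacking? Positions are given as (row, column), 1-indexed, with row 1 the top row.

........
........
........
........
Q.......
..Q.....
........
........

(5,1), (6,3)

Branch on row 1: col 2 → 0; col 4 → 1; col 6 → 0; col 7 → 0.
Sum: 0 + 1 + 0 + 0 = 1.

1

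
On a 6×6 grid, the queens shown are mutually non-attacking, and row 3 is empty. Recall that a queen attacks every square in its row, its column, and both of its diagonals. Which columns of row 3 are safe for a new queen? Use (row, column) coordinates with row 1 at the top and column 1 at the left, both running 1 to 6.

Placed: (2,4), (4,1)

(2,4) attacks row 3 at column 4 and diagonals 3, 5.
(4,1) attacks row 3 at column 1 and diagonals 2.
Attacked columns: {1, 2, 3, 4, 5}. Safe: {6}.

columns 6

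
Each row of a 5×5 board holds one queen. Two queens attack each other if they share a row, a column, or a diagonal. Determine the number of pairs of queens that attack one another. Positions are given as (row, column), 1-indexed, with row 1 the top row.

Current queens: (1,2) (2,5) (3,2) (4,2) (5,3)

4

Same column: (1,2)–(3,2) (column 2); (1,2)–(4,2) (column 2); (3,2)–(4,2) (column 2).
Same diagonal: (4,2)–(5,3) (|4−5| = |2−3| = 1).
Total attacking pairs: 4.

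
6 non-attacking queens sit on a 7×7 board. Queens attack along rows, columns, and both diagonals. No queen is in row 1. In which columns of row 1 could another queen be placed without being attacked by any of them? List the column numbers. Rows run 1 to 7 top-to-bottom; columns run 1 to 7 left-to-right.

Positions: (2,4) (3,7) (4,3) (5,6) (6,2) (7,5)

columns 1

(2,4) attacks row 1 at column 4 and diagonals 3, 5.
(3,7) attacks row 1 at column 7 and diagonals 5.
(4,3) attacks row 1 at column 3 and diagonals 6.
(5,6) attacks row 1 at column 6 and diagonals 2.
(6,2) attacks row 1 at column 2 and diagonals 7.
(7,5) attacks row 1 at column 5.
Attacked columns: {2, 3, 4, 5, 6, 7}. Safe: {1}.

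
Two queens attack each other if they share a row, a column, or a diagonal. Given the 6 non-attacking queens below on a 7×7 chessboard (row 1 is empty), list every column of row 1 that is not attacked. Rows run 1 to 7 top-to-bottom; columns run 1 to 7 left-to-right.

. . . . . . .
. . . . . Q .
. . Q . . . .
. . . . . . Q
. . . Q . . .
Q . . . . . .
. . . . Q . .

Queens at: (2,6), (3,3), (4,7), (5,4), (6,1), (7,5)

columns 2

(2,6) attacks row 1 at column 6 and diagonals 5, 7.
(3,3) attacks row 1 at column 3 and diagonals 1, 5.
(4,7) attacks row 1 at column 7 and diagonals 4.
(5,4) attacks row 1 at column 4.
(6,1) attacks row 1 at column 1 and diagonals 6.
(7,5) attacks row 1 at column 5.
Attacked columns: {1, 3, 4, 5, 6, 7}. Safe: {2}.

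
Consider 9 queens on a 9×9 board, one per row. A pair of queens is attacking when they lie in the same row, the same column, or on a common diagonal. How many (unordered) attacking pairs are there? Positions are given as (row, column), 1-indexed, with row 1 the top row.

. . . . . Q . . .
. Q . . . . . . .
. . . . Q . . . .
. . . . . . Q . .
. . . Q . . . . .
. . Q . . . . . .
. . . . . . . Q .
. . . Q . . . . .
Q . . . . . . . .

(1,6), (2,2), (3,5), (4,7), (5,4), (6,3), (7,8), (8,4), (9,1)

2

Same column: (5,4)–(8,4) (column 4).
Same diagonal: (5,4)–(6,3) (|5−6| = |4−3| = 1).
Total attacking pairs: 2.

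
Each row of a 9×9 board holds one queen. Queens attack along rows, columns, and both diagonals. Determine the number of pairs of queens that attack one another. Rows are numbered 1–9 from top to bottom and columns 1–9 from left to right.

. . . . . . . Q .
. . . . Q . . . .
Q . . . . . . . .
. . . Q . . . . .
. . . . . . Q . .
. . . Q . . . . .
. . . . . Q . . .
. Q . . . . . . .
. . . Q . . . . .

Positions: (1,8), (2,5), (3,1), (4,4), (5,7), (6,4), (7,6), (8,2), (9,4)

Same column: (4,4)–(6,4) (column 4); (4,4)–(9,4) (column 4); (6,4)–(9,4) (column 4).
Same diagonal: (3,1)–(6,4) (|3−6| = |1−4| = 3); (6,4)–(8,2) (|6−8| = |4−2| = 2); (7,6)–(9,4) (|7−9| = |6−4| = 2).
Total attacking pairs: 6.

6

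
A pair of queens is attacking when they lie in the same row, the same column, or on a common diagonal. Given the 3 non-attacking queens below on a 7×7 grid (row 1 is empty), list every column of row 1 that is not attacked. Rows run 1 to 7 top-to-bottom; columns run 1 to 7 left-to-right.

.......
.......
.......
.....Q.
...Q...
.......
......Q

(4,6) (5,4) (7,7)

(4,6) attacks row 1 at column 6 and diagonals 3.
(5,4) attacks row 1 at column 4.
(7,7) attacks row 1 at column 7 and diagonals 1.
Attacked columns: {1, 3, 4, 6, 7}. Safe: {2, 5}.

columns 2, 5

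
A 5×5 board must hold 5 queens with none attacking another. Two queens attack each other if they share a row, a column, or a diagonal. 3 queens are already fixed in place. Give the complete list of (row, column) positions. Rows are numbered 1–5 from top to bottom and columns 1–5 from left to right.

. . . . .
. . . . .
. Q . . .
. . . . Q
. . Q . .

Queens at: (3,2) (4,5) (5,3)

(1,1) (2,4) (3,2) (4,5) (5,3)

Row 1: attacked by (3,2)→{2,4}; (4,5)→{2,5}; (5,3)→{3}. Safe: 1. Place at column 1.
Row 2: attacked by (1,1)→{1,2}; (3,2)→{1,2,3}; (4,5)→{3,5}; (5,3)→{3}. Safe: 4. Place at column 4.
Columns [1, 4, 2, 5, 3], r−c [0, -2, 1, -1, 2], r+c [2, 6, 5, 9, 8] are all distinct, so no two queens attack.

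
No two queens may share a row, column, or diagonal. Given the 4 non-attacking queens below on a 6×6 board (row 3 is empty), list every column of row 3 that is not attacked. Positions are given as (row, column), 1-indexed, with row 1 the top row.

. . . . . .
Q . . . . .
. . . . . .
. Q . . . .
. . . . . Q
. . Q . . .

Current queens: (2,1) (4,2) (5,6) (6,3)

columns 5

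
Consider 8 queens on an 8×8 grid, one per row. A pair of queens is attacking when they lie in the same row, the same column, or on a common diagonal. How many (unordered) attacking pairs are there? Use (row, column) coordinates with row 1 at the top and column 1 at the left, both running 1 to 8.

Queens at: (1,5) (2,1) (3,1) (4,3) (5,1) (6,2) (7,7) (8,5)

7

Same column: (1,5)–(8,5) (column 5); (2,1)–(3,1) (column 1); (2,1)–(5,1) (column 1); (3,1)–(5,1) (column 1).
Same diagonal: (1,5)–(5,1) (|1−5| = |5−1| = 4); (2,1)–(4,3) (|2−4| = |1−3| = 2); (5,1)–(6,2) (|5−6| = |1−2| = 1).
Total attacking pairs: 7.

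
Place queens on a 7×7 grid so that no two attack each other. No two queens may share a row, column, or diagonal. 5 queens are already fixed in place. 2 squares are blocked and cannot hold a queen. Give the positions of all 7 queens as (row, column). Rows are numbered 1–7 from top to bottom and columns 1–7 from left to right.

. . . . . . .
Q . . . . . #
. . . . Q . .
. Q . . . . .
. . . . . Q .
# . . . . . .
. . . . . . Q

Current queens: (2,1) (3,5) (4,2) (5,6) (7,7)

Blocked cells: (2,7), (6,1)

(1,4) (2,1) (3,5) (4,2) (5,6) (6,3) (7,7)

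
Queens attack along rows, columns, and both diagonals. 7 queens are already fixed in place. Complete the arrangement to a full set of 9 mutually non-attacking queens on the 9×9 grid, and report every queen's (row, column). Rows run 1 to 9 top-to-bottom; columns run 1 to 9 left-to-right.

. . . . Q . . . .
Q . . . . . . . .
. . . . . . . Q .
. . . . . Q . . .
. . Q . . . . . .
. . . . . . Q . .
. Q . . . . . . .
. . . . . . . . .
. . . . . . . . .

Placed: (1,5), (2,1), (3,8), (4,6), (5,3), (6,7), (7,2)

Row 8: attacked by (1,5)→{5}; (2,1)→{1,7}; (3,8)→{3,8}; (4,6)→{2,6}; (5,3)→{3,6}; (6,7)→{5,7,9}; (7,2)→{1,2,3}. Safe: 4. Place at column 4.
Row 9: attacked by (1,5)→{5}; (2,1)→{1,8}; (3,8)→{2,8}; (4,6)→{1,6}; (5,3)→{3,7}; (6,7)→{4,7}; (7,2)→{2,4}; (8,4)→{3,4,5}. Safe: 9. Place at column 9.
Columns [5, 1, 8, 6, 3, 7, 2, 4, 9], r−c [-4, 1, -5, -2, 2, -1, 5, 4, 0], r+c [6, 3, 11, 10, 8, 13, 9, 12, 18] are all distinct, so no two queens attack.

(1,5) (2,1) (3,8) (4,6) (5,3) (6,7) (7,2) (8,4) (9,9)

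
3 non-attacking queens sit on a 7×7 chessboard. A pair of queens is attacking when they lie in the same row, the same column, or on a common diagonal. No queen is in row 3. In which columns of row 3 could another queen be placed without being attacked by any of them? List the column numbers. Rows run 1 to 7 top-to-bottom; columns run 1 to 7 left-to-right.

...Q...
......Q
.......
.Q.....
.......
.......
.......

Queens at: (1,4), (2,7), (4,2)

columns 5

(1,4) attacks row 3 at column 4 and diagonals 2, 6.
(2,7) attacks row 3 at column 7 and diagonals 6.
(4,2) attacks row 3 at column 2 and diagonals 1, 3.
Attacked columns: {1, 2, 3, 4, 6, 7}. Safe: {5}.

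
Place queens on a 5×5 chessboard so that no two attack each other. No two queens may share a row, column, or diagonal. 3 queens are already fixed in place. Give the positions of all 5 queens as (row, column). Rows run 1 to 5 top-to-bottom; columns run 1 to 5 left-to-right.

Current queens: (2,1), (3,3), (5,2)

(1,4) (2,1) (3,3) (4,5) (5,2)

Row 1: attacked by (2,1)→{1,2}; (3,3)→{1,3,5}; (5,2)→{2}. Safe: 4. Place at column 4.
Row 4: attacked by (1,4)→{1,4}; (2,1)→{1,3}; (3,3)→{2,3,4}; (5,2)→{1,2,3}. Safe: 5. Place at column 5.
Columns [4, 1, 3, 5, 2], r−c [-3, 1, 0, -1, 3], r+c [5, 3, 6, 9, 7] are all distinct, so no two queens attack.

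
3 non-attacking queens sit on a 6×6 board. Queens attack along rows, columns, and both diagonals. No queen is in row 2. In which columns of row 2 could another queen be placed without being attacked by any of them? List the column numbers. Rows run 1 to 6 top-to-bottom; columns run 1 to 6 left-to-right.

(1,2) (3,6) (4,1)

columns 4

(1,2) attacks row 2 at column 2 and diagonals 1, 3.
(3,6) attacks row 2 at column 6 and diagonals 5.
(4,1) attacks row 2 at column 1 and diagonals 3.
Attacked columns: {1, 2, 3, 5, 6}. Safe: {4}.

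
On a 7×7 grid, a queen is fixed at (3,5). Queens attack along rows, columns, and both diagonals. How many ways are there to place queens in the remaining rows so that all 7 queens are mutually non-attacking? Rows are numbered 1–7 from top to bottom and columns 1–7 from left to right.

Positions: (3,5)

6

Branch on row 1: col 1 → 1; col 2 → 1; col 4 → 2; col 6 → 2.
Sum: 1 + 1 + 2 + 2 = 6.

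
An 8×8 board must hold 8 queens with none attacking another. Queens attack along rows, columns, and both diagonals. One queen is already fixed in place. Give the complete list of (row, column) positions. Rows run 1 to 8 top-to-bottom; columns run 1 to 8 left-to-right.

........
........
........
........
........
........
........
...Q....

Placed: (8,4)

Row 1: attacked by (8,4)→{4}. Safe: 1, 2, 3, 5, 6, 7, 8. Place at column 3.
Row 2: attacked by (1,3)→{2,3,4}; (8,4)→{4}. Safe: 1, 5, 6, 7, 8. Place at column 6.
Row 3: attacked by (1,3)→{1,3,5}; (2,6)→{5,6,7}; (8,4)→{4}. Safe: 2, 8. Place at column 2.
Row 4: attacked by (1,3)→{3,6}; (2,6)→{4,6,8}; (3,2)→{1,2,3}; (8,4)→{4,8}. Safe: 5, 7. Place at column 5.
Row 5: attacked by (1,3)→{3,7}; (2,6)→{3,6}; (3,2)→{2,4}; (4,5)→{4,5,6}; (8,4)→{1,4,7}. Safe: 8. Place at column 8.
Row 6: attacked by (1,3)→{3,8}; (2,6)→{2,6}; (3,2)→{2,5}; (4,5)→{3,5,7}; (5,8)→{7,8}; (8,4)→{2,4,6}. Safe: 1. Place at column 1.
Row 7: attacked by (1,3)→{3}; (2,6)→{1,6}; (3,2)→{2,6}; (4,5)→{2,5,8}; (5,8)→{6,8}; (6,1)→{1,2}; (8,4)→{3,4,5}. Safe: 7. Place at column 7.
Columns [3, 6, 2, 5, 8, 1, 7, 4], r−c [-2, -4, 1, -1, -3, 5, 0, 4], r+c [4, 8, 5, 9, 13, 7, 14, 12] are all distinct, so no two queens attack.

(1,3) (2,6) (3,2) (4,5) (5,8) (6,1) (7,7) (8,4)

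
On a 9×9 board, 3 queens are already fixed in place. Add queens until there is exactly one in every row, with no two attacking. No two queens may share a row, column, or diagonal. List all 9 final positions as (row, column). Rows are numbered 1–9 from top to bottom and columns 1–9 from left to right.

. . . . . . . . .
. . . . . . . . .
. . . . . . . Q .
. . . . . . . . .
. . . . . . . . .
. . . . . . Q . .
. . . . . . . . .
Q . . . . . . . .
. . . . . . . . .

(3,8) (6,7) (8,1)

(1,4) (2,6) (3,8) (4,2) (5,5) (6,7) (7,9) (8,1) (9,3)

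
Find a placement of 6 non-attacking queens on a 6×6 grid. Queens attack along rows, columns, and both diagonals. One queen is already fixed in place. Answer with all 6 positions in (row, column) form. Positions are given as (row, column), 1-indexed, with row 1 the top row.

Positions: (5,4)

(1,5) (2,3) (3,1) (4,6) (5,4) (6,2)

Row 1: attacked by (5,4)→{4}. Safe: 1, 2, 3, 5, 6. Place at column 5.
Row 2: attacked by (1,5)→{4,5,6}; (5,4)→{1,4}. Safe: 2, 3. Place at column 3.
Row 3: attacked by (1,5)→{3,5}; (2,3)→{2,3,4}; (5,4)→{2,4,6}. Safe: 1. Place at column 1.
Row 4: attacked by (1,5)→{2,5}; (2,3)→{1,3,5}; (3,1)→{1,2}; (5,4)→{3,4,5}. Safe: 6. Place at column 6.
Row 6: attacked by (1,5)→{5}; (2,3)→{3}; (3,1)→{1,4}; (4,6)→{4,6}; (5,4)→{3,4,5}. Safe: 2. Place at column 2.
Columns [5, 3, 1, 6, 4, 2], r−c [-4, -1, 2, -2, 1, 4], r+c [6, 5, 4, 10, 9, 8] are all distinct, so no two queens attack.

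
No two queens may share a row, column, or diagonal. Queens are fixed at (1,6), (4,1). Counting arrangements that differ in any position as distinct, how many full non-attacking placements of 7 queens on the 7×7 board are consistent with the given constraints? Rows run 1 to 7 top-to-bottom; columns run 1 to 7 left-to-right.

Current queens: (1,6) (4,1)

2

Branch on row 2: col 2 → 1; col 4 → 1.
Sum: 1 + 1 = 2.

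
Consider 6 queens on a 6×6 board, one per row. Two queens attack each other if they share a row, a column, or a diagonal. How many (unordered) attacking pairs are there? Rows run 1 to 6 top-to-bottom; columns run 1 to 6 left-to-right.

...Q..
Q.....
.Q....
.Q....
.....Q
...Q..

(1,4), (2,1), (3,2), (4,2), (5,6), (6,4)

5

Same column: (1,4)–(6,4) (column 4); (3,2)–(4,2) (column 2).
Same diagonal: (1,4)–(3,2) (|1−3| = |4−2| = 2); (2,1)–(3,2) (|2−3| = |1−2| = 1); (4,2)–(6,4) (|4−6| = |2−4| = 2).
Total attacking pairs: 5.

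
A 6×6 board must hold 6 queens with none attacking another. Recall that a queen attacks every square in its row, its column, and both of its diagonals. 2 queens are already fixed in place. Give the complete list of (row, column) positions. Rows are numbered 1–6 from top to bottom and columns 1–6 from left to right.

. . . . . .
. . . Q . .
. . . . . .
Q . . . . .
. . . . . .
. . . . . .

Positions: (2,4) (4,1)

(1,2) (2,4) (3,6) (4,1) (5,3) (6,5)

Row 1: attacked by (2,4)→{3,4,5}; (4,1)→{1,4}. Safe: 2, 6. Place at column 2.
Row 3: attacked by (1,2)→{2,4}; (2,4)→{3,4,5}; (4,1)→{1,2}. Safe: 6. Place at column 6.
Row 5: attacked by (1,2)→{2,6}; (2,4)→{1,4}; (3,6)→{4,6}; (4,1)→{1,2}. Safe: 3, 5. Place at column 3.
Row 6: attacked by (1,2)→{2}; (2,4)→{4}; (3,6)→{3,6}; (4,1)→{1,3}; (5,3)→{2,3,4}. Safe: 5. Place at column 5.
Columns [2, 4, 6, 1, 3, 5], r−c [-1, -2, -3, 3, 2, 1], r+c [3, 6, 9, 5, 8, 11] are all distinct, so no two queens attack.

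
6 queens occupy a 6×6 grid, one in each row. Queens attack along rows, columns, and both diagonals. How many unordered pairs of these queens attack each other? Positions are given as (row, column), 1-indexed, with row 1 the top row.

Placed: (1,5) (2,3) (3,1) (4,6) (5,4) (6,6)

1

Same column: (4,6)–(6,6) (column 6).
Total attacking pairs: 1.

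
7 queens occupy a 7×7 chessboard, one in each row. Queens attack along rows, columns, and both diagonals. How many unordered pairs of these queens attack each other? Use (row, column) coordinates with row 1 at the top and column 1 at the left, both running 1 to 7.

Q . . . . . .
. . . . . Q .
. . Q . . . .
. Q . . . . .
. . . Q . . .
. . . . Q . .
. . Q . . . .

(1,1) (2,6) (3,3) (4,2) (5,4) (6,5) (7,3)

Same column: (3,3)–(7,3) (column 3).
Same diagonal: (1,1)–(3,3) (|1−3| = |1−3| = 2); (3,3)–(4,2) (|3−4| = |3−2| = 1); (5,4)–(6,5) (|5−6| = |4−5| = 1).
Total attacking pairs: 4.

4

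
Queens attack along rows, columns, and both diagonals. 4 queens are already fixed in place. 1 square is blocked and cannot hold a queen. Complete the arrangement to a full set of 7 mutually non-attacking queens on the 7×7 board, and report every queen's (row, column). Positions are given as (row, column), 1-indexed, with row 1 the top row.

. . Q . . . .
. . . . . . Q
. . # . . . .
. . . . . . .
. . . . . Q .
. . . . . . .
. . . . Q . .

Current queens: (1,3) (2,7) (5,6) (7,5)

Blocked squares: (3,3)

Row 3: attacked by (1,3)→{1,3,5}; (2,7)→{6,7}; (5,6)→{4,6}; (7,5)→{1,5}. Blocked: 3. Safe: 2. Place at column 2.
Row 4: attacked by (1,3)→{3,6}; (2,7)→{5,7}; (3,2)→{1,2,3}; (5,6)→{5,6,7}; (7,5)→{2,5}. Safe: 4. Place at column 4.
Row 6: attacked by (1,3)→{3}; (2,7)→{3,7}; (3,2)→{2,5}; (4,4)→{2,4,6}; (5,6)→{5,6,7}; (7,5)→{4,5,6}. Safe: 1. Place at column 1.
Columns [3, 7, 2, 4, 6, 1, 5], r−c [-2, -5, 1, 0, -1, 5, 2], r+c [4, 9, 5, 8, 11, 7, 12] are all distinct, so no two queens attack.

(1,3) (2,7) (3,2) (4,4) (5,6) (6,1) (7,5)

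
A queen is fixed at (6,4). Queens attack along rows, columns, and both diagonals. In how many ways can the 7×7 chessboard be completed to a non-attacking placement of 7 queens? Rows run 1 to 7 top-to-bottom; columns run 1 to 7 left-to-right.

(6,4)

6

Branch on row 1: col 1 → 1; col 2 → 1; col 3 → 1; col 5 → 1; col 6 → 1; col 7 → 1.
Sum: 1 + 1 + 1 + 1 + 1 + 1 = 6.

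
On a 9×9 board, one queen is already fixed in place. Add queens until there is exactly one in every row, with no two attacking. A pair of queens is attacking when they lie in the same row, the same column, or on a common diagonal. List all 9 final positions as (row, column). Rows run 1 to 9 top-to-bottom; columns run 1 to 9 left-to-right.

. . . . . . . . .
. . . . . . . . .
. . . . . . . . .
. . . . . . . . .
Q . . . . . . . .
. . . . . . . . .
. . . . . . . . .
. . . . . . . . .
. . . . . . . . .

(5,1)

Row 1: attacked by (5,1)→{1,5}. Safe: 2, 3, 4, 6, 7, 8, 9. Place at column 2.
Row 2: attacked by (1,2)→{1,2,3}; (5,1)→{1,4}. Safe: 5, 6, 7, 8, 9. Place at column 5.
Row 3: attacked by (1,2)→{2,4}; (2,5)→{4,5,6}; (5,1)→{1,3}. Safe: 7, 8, 9. Place at column 7.
Row 4: attacked by (1,2)→{2,5}; (2,5)→{3,5,7}; (3,7)→{6,7,8}; (5,1)→{1,2}. Safe: 4, 9. Place at column 4.
Row 6: attacked by (1,2)→{2,7}; (2,5)→{1,5,9}; (3,7)→{4,7}; (4,4)→{2,4,6}; (5,1)→{1,2}. Safe: 3, 8. Place at column 3.
Row 7: attacked by (1,2)→{2,8}; (2,5)→{5}; (3,7)→{3,7}; (4,4)→{1,4,7}; (5,1)→{1,3}; (6,3)→{2,3,4}. Safe: 6, 9. Place at column 9.
Row 8: attacked by (1,2)→{2,9}; (2,5)→{5}; (3,7)→{2,7}; (4,4)→{4,8}; (5,1)→{1,4}; (6,3)→{1,3,5}; (7,9)→{8,9}. Safe: 6. Place at column 6.
Row 9: attacked by (1,2)→{2}; (2,5)→{5}; (3,7)→{1,7}; (4,4)→{4,9}; (5,1)→{1,5}; (6,3)→{3,6}; (7,9)→{7,9}; (8,6)→{5,6,7}. Safe: 8. Place at column 8.
Columns [2, 5, 7, 4, 1, 3, 9, 6, 8], r−c [-1, -3, -4, 0, 4, 3, -2, 2, 1], r+c [3, 7, 10, 8, 6, 9, 16, 14, 17] are all distinct, so no two queens attack.

(1,2) (2,5) (3,7) (4,4) (5,1) (6,3) (7,9) (8,6) (9,8)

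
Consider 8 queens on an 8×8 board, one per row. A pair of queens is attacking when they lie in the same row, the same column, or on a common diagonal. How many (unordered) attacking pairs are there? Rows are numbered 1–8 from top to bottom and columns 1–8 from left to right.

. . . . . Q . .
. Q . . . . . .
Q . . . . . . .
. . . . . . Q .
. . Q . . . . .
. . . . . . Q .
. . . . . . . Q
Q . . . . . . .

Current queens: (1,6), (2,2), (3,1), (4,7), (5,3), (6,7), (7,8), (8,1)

5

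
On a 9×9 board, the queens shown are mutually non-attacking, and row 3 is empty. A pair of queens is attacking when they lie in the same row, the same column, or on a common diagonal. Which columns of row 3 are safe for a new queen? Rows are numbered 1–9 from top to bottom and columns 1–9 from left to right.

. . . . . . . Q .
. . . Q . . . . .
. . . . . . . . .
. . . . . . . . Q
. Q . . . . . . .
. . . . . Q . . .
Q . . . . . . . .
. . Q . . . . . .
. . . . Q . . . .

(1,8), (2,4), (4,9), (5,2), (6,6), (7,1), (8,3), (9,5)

(1,8) attacks row 3 at column 8 and diagonals 6.
(2,4) attacks row 3 at column 4 and diagonals 3, 5.
(4,9) attacks row 3 at column 9 and diagonals 8.
(5,2) attacks row 3 at column 2 and diagonals 4.
(6,6) attacks row 3 at column 6 and diagonals 3, 9.
(7,1) attacks row 3 at column 1 and diagonals 5.
(8,3) attacks row 3 at column 3 and diagonals 8.
(9,5) attacks row 3 at column 5.
Attacked columns: {1, 2, 3, 4, 5, 6, 8, 9}. Safe: {7}.

columns 7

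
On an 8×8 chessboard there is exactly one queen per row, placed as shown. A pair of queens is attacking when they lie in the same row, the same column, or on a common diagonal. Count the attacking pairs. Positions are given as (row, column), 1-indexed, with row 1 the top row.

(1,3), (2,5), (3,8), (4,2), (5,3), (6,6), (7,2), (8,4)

4

Same column: (1,3)–(5,3) (column 3); (4,2)–(7,2) (column 2).
Same diagonal: (4,2)–(5,3) (|4−5| = |2−3| = 1); (6,6)–(8,4) (|6−8| = |6−4| = 2).
Total attacking pairs: 4.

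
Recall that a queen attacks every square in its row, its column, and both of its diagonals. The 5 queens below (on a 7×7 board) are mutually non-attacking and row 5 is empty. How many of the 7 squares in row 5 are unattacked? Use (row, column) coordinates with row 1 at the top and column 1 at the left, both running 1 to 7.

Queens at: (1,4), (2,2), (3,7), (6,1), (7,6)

1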